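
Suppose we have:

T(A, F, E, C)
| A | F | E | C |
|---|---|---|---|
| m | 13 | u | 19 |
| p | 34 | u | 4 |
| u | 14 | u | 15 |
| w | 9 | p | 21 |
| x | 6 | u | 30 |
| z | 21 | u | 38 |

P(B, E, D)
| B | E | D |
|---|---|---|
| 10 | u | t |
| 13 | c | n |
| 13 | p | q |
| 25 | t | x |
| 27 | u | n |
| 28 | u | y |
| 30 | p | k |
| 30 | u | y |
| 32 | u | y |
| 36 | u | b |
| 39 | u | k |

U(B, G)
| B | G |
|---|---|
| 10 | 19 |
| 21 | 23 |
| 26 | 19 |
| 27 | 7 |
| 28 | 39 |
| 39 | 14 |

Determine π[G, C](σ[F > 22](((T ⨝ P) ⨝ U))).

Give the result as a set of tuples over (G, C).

{(14, 4), (19, 4), (39, 4), (7, 4)}

T ⋈ P (natural join on E): {(m, 13, u, 19, 10, t), (m, 13, u, 19, 27, n), (m, 13, u, 19, 28, y), (m, 13, u, 19, 30, y), (m, 13, u, 19, 32, y), (m, 13, u, 19, 36, b), (m, 13, u, 19, 39, k), (p, 34, u, 4, 10, t), (p, 34, u, 4, 27, n), (p, 34, u, 4, 28, y), (p, 34, u, 4, 30, y), (p, 34, u, 4, 32, y), (p, 34, u, 4, 36, b), (p, 34, u, 4, 39, k), (u, 14, u, 15, 10, t), (u, 14, u, 15, 27, n), (u, 14, u, 15, 28, y), (u, 14, u, 15, 30, y), (u, 14, u, 15, 32, y), (u, 14, u, 15, 36, b), (u, 14, u, 15, 39, k), (w, 9, p, 21, 13, q), (w, 9, p, 21, 30, k), (x, 6, u, 30, 10, t), (x, 6, u, 30, 27, n), (x, 6, u, 30, 28, y), (x, 6, u, 30, 30, y), (x, 6, u, 30, 32, y), (x, 6, u, 30, 36, b), (x, 6, u, 30, 39, k), (z, 21, u, 38, 10, t), (z, 21, u, 38, 27, n), (z, 21, u, 38, 28, y), (z, 21, u, 38, 30, y), (z, 21, u, 38, 32, y), (z, 21, u, 38, 36, b), (z, 21, u, 38, 39, k)}
(T ⨝ P) ⋈ U (natural join on B): {(m, 13, u, 19, 10, t, 19), (m, 13, u, 19, 27, n, 7), (m, 13, u, 19, 28, y, 39), (m, 13, u, 19, 39, k, 14), (p, 34, u, 4, 10, t, 19), (p, 34, u, 4, 27, n, 7), (p, 34, u, 4, 28, y, 39), (p, 34, u, 4, 39, k, 14), (u, 14, u, 15, 10, t, 19), (u, 14, u, 15, 27, n, 7), (u, 14, u, 15, 28, y, 39), (u, 14, u, 15, 39, k, 14), (x, 6, u, 30, 10, t, 19), (x, 6, u, 30, 27, n, 7), (x, 6, u, 30, 28, y, 39), (x, 6, u, 30, 39, k, 14), (z, 21, u, 38, 10, t, 19), (z, 21, u, 38, 27, n, 7), (z, 21, u, 38, 28, y, 39), (z, 21, u, 38, 39, k, 14)}
Filtering on F > 22 leaves {(p, 34, u, 4, 10, t, 19), (p, 34, u, 4, 27, n, 7), (p, 34, u, 4, 28, y, 39), (p, 34, u, 4, 39, k, 14)}.
Projecting to G, C: {(14, 4), (19, 4), (39, 4), (7, 4)}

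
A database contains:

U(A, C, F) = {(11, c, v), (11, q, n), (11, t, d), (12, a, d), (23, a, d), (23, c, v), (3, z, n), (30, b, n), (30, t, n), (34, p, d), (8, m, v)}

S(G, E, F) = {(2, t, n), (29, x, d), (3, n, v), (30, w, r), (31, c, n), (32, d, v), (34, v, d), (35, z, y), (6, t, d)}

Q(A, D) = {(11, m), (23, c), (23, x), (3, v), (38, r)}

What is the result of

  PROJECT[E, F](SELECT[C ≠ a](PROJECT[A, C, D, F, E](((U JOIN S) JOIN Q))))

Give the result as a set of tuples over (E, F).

{(c, n), (d, v), (n, v), (t, d), (t, n), (v, d), (x, d)}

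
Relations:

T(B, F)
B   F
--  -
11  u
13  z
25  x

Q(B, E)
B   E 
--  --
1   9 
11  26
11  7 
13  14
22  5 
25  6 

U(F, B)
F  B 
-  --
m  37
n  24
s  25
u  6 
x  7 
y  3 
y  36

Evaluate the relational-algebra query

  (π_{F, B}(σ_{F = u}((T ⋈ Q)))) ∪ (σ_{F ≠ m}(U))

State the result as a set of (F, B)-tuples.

{(n, 24), (s, 25), (u, 11), (u, 6), (x, 7), (y, 3), (y, 36)}

Joining T and Q on B yields {(11, u, 26), (11, u, 7), (13, z, 14), (25, x, 6)}.
Filtering on F = u leaves {(11, u, 26), (11, u, 7)}.
π[F, B]: project onto (F, B) (1 duplicate(s) eliminated) → {(u, 11)}
Filtering on F ≠ m leaves {(n, 24), (s, 25), (u, 6), (x, 7), (y, 3), (y, 36)}.
Set union of the two operands is {(n, 24), (s, 25), (u, 11), (u, 6), (x, 7), (y, 3), (y, 36)}.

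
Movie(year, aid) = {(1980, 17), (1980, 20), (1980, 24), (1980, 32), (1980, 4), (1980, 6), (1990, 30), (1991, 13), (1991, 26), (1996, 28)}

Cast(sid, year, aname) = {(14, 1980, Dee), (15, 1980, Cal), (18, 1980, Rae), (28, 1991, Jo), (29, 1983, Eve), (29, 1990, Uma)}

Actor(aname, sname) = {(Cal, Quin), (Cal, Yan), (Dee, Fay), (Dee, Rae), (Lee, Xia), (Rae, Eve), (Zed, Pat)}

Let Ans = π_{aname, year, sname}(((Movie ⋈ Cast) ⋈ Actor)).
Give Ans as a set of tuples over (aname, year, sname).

{(Cal, 1980, Quin), (Cal, 1980, Yan), (Dee, 1980, Fay), (Dee, 1980, Rae), (Rae, 1980, Eve)}

Natural join on year: {(1980, 17, 14, Dee), (1980, 17, 15, Cal), (1980, 17, 18, Rae), (1980, 20, 14, Dee), (1980, 20, 15, Cal), (1980, 20, 18, Rae), (1980, 24, 14, Dee), (1980, 24, 15, Cal), (1980, 24, 18, Rae), (1980, 32, 14, Dee), (1980, 32, 15, Cal), (1980, 32, 18, Rae), (1980, 4, 14, Dee), (1980, 4, 15, Cal), (1980, 4, 18, Rae), (1980, 6, 14, Dee), (1980, 6, 15, Cal), (1980, 6, 18, Rae), (1990, 30, 29, Uma), (1991, 13, 28, Jo), (1991, 26, 28, Jo)}
Natural join on aname: {(1980, 17, 14, Dee, Fay), (1980, 17, 14, Dee, Rae), (1980, 17, 15, Cal, Quin), (1980, 17, 15, Cal, Yan), (1980, 17, 18, Rae, Eve), (1980, 20, 14, Dee, Fay), (1980, 20, 14, Dee, Rae), (1980, 20, 15, Cal, Quin), (1980, 20, 15, Cal, Yan), (1980, 20, 18, Rae, Eve), (1980, 24, 14, Dee, Fay), (1980, 24, 14, Dee, Rae), (1980, 24, 15, Cal, Quin), (1980, 24, 15, Cal, Yan), (1980, 24, 18, Rae, Eve), (1980, 32, 14, Dee, Fay), (1980, 32, 14, Dee, Rae), (1980, 32, 15, Cal, Quin), (1980, 32, 15, Cal, Yan), (1980, 32, 18, Rae, Eve), (1980, 4, 14, Dee, Fay), (1980, 4, 14, Dee, Rae), (1980, 4, 15, Cal, Quin), (1980, 4, 15, Cal, Yan), (1980, 4, 18, Rae, Eve), (1980, 6, 14, Dee, Fay), (1980, 6, 14, Dee, Rae), (1980, 6, 15, Cal, Quin), (1980, 6, 15, Cal, Yan), (1980, 6, 18, Rae, Eve)}
Keep only column(s) aname, year, sname (25 duplicate(s) eliminated): {(Cal, 1980, Quin), (Cal, 1980, Yan), (Dee, 1980, Fay), (Dee, 1980, Rae), (Rae, 1980, Eve)}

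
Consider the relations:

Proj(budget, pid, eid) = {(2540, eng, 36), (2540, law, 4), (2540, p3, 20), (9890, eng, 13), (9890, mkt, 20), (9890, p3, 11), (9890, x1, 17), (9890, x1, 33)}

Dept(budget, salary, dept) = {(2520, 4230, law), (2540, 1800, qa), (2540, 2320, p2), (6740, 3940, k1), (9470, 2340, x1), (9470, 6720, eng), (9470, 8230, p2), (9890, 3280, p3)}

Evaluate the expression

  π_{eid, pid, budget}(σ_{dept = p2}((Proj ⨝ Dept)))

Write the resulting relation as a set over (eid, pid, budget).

Proj ⋈ Dept (natural join on budget): {(2540, eng, 36, 1800, qa), (2540, eng, 36, 2320, p2), (2540, law, 4, 1800, qa), (2540, law, 4, 2320, p2), (2540, p3, 20, 1800, qa), (2540, p3, 20, 2320, p2), (9890, eng, 13, 3280, p3), (9890, mkt, 20, 3280, p3), (9890, p3, 11, 3280, p3), (9890, x1, 17, 3280, p3), (9890, x1, 33, 3280, p3)}
Selection dept = p2: {(2540, eng, 36, 2320, p2), (2540, law, 4, 2320, p2), (2540, p3, 20, 2320, p2)}
π_{eid, pid, budget} gives {(20, p3, 2540), (36, eng, 2540), (4, law, 2540)}.

{(20, p3, 2540), (36, eng, 2540), (4, law, 2540)}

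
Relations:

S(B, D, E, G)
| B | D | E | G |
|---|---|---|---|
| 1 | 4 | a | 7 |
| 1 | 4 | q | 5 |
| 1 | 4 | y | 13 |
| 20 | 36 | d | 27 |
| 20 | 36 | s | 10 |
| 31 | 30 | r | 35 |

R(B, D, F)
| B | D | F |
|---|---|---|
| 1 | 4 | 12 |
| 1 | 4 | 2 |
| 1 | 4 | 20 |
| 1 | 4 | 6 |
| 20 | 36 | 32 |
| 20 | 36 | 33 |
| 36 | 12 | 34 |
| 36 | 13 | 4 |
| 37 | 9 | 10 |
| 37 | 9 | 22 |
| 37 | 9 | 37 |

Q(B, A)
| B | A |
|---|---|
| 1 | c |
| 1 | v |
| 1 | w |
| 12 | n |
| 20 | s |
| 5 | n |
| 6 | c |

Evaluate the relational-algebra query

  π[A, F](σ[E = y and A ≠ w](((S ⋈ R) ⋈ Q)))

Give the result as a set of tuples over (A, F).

{(c, 12), (c, 2), (c, 20), (c, 6), (v, 12), (v, 2), (v, 20), (v, 6)}

S ⋈ R (natural join on B, D): {(1, 4, a, 7, 12), (1, 4, a, 7, 2), (1, 4, a, 7, 20), (1, 4, a, 7, 6), (1, 4, q, 5, 12), (1, 4, q, 5, 2), (1, 4, q, 5, 20), (1, 4, q, 5, 6), (1, 4, y, 13, 12), (1, 4, y, 13, 2), (1, 4, y, 13, 20), (1, 4, y, 13, 6), (20, 36, d, 27, 32), (20, 36, d, 27, 33), (20, 36, s, 10, 32), (20, 36, s, 10, 33)}
(S ⋈ R) ⋈ Q (natural join on B): {(1, 4, a, 7, 12, c), (1, 4, a, 7, 12, v), (1, 4, a, 7, 12, w), (1, 4, a, 7, 2, c), (1, 4, a, 7, 2, v), (1, 4, a, 7, 2, w), (1, 4, a, 7, 20, c), (1, 4, a, 7, 20, v), (1, 4, a, 7, 20, w), (1, 4, a, 7, 6, c), (1, 4, a, 7, 6, v), (1, 4, a, 7, 6, w), (1, 4, q, 5, 12, c), (1, 4, q, 5, 12, v), (1, 4, q, 5, 12, w), (1, 4, q, 5, 2, c), (1, 4, q, 5, 2, v), (1, 4, q, 5, 2, w), (1, 4, q, 5, 20, c), (1, 4, q, 5, 20, v), (1, 4, q, 5, 20, w), (1, 4, q, 5, 6, c), (1, 4, q, 5, 6, v), (1, 4, q, 5, 6, w), (1, 4, y, 13, 12, c), (1, 4, y, 13, 12, v), (1, 4, y, 13, 12, w), (1, 4, y, 13, 2, c), (1, 4, y, 13, 2, v), (1, 4, y, 13, 2, w), (1, 4, y, 13, 20, c), (1, 4, y, 13, 20, v), (1, 4, y, 13, 20, w), (1, 4, y, 13, 6, c), (1, 4, y, 13, 6, v), (1, 4, y, 13, 6, w), (20, 36, d, 27, 32, s), (20, 36, d, 27, 33, s), (20, 36, s, 10, 32, s), (20, 36, s, 10, 33, s)}
Selection E = y and A ≠ w: {(1, 4, y, 13, 12, c), (1, 4, y, 13, 12, v), (1, 4, y, 13, 2, c), (1, 4, y, 13, 2, v), (1, 4, y, 13, 20, c), (1, 4, y, 13, 20, v), (1, 4, y, 13, 6, c), (1, 4, y, 13, 6, v)}
π[A, F]: project onto (A, F) → {(c, 12), (c, 2), (c, 20), (c, 6), (v, 12), (v, 2), (v, 20), (v, 6)}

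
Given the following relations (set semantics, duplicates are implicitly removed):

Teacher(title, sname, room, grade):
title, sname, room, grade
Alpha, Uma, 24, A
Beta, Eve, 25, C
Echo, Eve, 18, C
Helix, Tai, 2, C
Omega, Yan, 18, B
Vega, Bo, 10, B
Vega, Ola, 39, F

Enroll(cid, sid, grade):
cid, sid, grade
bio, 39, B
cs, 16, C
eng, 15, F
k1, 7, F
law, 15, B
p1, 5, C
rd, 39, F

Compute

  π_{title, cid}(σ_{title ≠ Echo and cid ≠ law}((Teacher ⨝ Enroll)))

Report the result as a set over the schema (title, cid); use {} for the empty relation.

Joining Teacher and Enroll on grade yields {(Beta, Eve, 25, C, cs, 16), (Beta, Eve, 25, C, p1, 5), (Echo, Eve, 18, C, cs, 16), (Echo, Eve, 18, C, p1, 5), (Helix, Tai, 2, C, cs, 16), (Helix, Tai, 2, C, p1, 5), (Omega, Yan, 18, B, bio, 39), (Omega, Yan, 18, B, law, 15), (Vega, Bo, 10, B, bio, 39), (Vega, Bo, 10, B, law, 15), (Vega, Ola, 39, F, eng, 15), (Vega, Ola, 39, F, k1, 7), (Vega, Ola, 39, F, rd, 39)}.
Apply σ_{title ≠ Echo and cid ≠ law}; surviving tuples: {(Beta, Eve, 25, C, cs, 16), (Beta, Eve, 25, C, p1, 5), (Helix, Tai, 2, C, cs, 16), (Helix, Tai, 2, C, p1, 5), (Omega, Yan, 18, B, bio, 39), (Vega, Bo, 10, B, bio, 39), (Vega, Ola, 39, F, eng, 15), (Vega, Ola, 39, F, k1, 7), (Vega, Ola, 39, F, rd, 39)}
π[title, cid]: project onto (title, cid) → {(Beta, cs), (Beta, p1), (Helix, cs), (Helix, p1), (Omega, bio), (Vega, bio), (Vega, eng), (Vega, k1), (Vega, rd)}

{(Beta, cs), (Beta, p1), (Helix, cs), (Helix, p1), (Omega, bio), (Vega, bio), (Vega, eng), (Vega, k1), (Vega, rd)}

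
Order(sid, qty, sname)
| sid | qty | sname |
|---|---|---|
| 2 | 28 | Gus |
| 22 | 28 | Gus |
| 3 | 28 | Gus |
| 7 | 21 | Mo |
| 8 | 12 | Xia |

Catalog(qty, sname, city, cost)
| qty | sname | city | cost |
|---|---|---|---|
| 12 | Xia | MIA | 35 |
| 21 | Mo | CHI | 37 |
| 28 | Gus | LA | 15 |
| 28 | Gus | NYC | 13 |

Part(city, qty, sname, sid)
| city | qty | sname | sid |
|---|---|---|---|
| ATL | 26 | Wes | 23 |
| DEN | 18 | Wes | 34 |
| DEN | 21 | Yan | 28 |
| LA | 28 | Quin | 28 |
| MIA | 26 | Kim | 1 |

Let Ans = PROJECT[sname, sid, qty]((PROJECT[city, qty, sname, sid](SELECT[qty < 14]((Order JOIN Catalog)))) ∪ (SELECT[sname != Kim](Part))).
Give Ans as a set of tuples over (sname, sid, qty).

{(Quin, 28, 28), (Wes, 23, 26), (Wes, 34, 18), (Xia, 8, 12), (Yan, 28, 21)}

Joining Order and Catalog on qty, sname yields {(2, 28, Gus, LA, 15), (2, 28, Gus, NYC, 13), (22, 28, Gus, LA, 15), (22, 28, Gus, NYC, 13), (3, 28, Gus, LA, 15), (3, 28, Gus, NYC, 13), (7, 21, Mo, CHI, 37), (8, 12, Xia, MIA, 35)}.
Apply σ_{qty < 14}; surviving tuples: {(8, 12, Xia, MIA, 35)}
Keep only column(s) city, qty, sname, sid: {(MIA, 12, Xia, 8)}
Apply σ_{sname != Kim}; surviving tuples: {(ATL, 26, Wes, 23), (DEN, 18, Wes, 34), (DEN, 21, Yan, 28), (LA, 28, Quin, 28)}
Set union of the two operands is {(ATL, 26, Wes, 23), (DEN, 18, Wes, 34), (DEN, 21, Yan, 28), (LA, 28, Quin, 28), (MIA, 12, Xia, 8)}.
Keep only column(s) sname, sid, qty: {(Quin, 28, 28), (Wes, 23, 26), (Wes, 34, 18), (Xia, 8, 12), (Yan, 28, 21)}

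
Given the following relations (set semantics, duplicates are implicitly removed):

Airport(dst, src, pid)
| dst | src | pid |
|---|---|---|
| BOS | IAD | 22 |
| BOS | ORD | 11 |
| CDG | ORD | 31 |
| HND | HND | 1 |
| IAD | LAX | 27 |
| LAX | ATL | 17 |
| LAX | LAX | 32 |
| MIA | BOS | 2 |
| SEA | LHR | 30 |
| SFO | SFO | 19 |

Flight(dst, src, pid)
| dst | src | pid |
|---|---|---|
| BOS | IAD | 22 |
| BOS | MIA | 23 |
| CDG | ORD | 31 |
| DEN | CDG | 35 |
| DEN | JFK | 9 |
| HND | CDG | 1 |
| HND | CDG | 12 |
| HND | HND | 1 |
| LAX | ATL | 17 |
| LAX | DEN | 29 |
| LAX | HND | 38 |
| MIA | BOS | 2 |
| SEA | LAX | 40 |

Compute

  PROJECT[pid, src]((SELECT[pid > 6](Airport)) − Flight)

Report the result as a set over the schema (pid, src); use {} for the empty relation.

σ[pid > 6]: keep tuples satisfying pid > 6 → {(BOS, IAD, 22), (BOS, ORD, 11), (CDG, ORD, 31), (IAD, LAX, 27), (LAX, ATL, 17), (LAX, LAX, 32), (SEA, LHR, 30), (SFO, SFO, 19)}
Taking the difference: {(BOS, ORD, 11), (IAD, LAX, 27), (LAX, LAX, 32), (SEA, LHR, 30), (SFO, SFO, 19)}
Keep only column(s) pid, src: {(11, ORD), (19, SFO), (27, LAX), (30, LHR), (32, LAX)}

{(11, ORD), (19, SFO), (27, LAX), (30, LHR), (32, LAX)}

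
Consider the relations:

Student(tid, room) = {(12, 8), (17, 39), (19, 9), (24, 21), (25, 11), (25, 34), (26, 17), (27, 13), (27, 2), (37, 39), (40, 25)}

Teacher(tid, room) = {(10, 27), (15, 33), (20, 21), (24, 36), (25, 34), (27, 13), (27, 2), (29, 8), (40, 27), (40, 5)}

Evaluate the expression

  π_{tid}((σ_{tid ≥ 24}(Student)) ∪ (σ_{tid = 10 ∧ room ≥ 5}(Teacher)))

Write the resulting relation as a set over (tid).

{10, 24, 25, 26, 27, 37, 40}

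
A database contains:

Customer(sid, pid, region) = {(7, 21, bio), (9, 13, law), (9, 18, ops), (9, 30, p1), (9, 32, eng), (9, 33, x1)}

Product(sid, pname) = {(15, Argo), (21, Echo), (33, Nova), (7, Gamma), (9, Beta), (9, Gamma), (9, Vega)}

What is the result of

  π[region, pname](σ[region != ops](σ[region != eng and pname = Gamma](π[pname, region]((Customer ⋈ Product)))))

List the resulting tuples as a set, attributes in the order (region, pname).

{(bio, Gamma), (law, Gamma), (p1, Gamma), (x1, Gamma)}

Joining Customer and Product on sid yields {(7, 21, bio, Gamma), (9, 13, law, Beta), (9, 13, law, Gamma), (9, 13, law, Vega), (9, 18, ops, Beta), (9, 18, ops, Gamma), (9, 18, ops, Vega), (9, 30, p1, Beta), (9, 30, p1, Gamma), (9, 30, p1, Vega), (9, 32, eng, Beta), (9, 32, eng, Gamma), (9, 32, eng, Vega), (9, 33, x1, Beta), (9, 33, x1, Gamma), (9, 33, x1, Vega)}.
Keep only column(s) pname, region: {(Beta, eng), (Beta, law), (Beta, ops), (Beta, p1), (Beta, x1), (Gamma, bio), (Gamma, eng), (Gamma, law), (Gamma, ops), (Gamma, p1), (Gamma, x1), (Vega, eng), (Vega, law), (Vega, ops), (Vega, p1), (Vega, x1)}
Selection region != eng and pname = Gamma: {(Gamma, bio), (Gamma, law), (Gamma, ops), (Gamma, p1), (Gamma, x1)}
Selection region != ops: {(Gamma, bio), (Gamma, law), (Gamma, p1), (Gamma, x1)}
Keep only column(s) region, pname: {(bio, Gamma), (law, Gamma), (p1, Gamma), (x1, Gamma)}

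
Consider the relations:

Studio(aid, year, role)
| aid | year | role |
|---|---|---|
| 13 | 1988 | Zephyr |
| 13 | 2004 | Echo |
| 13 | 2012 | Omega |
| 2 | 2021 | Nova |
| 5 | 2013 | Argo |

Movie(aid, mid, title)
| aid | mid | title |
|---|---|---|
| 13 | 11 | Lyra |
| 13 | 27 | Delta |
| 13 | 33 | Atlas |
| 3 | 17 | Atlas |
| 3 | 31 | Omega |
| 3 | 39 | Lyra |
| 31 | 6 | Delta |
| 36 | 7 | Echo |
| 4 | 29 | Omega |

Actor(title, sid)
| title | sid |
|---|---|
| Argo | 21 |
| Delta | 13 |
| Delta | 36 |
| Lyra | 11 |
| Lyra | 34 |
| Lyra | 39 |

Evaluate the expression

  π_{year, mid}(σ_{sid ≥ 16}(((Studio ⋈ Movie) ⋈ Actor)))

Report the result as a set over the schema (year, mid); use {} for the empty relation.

Natural join on aid: {(13, 1988, Zephyr, 11, Lyra), (13, 1988, Zephyr, 27, Delta), (13, 1988, Zephyr, 33, Atlas), (13, 2004, Echo, 11, Lyra), (13, 2004, Echo, 27, Delta), (13, 2004, Echo, 33, Atlas), (13, 2012, Omega, 11, Lyra), (13, 2012, Omega, 27, Delta), (13, 2012, Omega, 33, Atlas)}
Natural join on title: {(13, 1988, Zephyr, 11, Lyra, 11), (13, 1988, Zephyr, 11, Lyra, 34), (13, 1988, Zephyr, 11, Lyra, 39), (13, 1988, Zephyr, 27, Delta, 13), (13, 1988, Zephyr, 27, Delta, 36), (13, 2004, Echo, 11, Lyra, 11), (13, 2004, Echo, 11, Lyra, 34), (13, 2004, Echo, 11, Lyra, 39), (13, 2004, Echo, 27, Delta, 13), (13, 2004, Echo, 27, Delta, 36), (13, 2012, Omega, 11, Lyra, 11), (13, 2012, Omega, 11, Lyra, 34), (13, 2012, Omega, 11, Lyra, 39), (13, 2012, Omega, 27, Delta, 13), (13, 2012, Omega, 27, Delta, 36)}
Filtering on sid ≥ 16 leaves {(13, 1988, Zephyr, 11, Lyra, 34), (13, 1988, Zephyr, 11, Lyra, 39), (13, 1988, Zephyr, 27, Delta, 36), (13, 2004, Echo, 11, Lyra, 34), (13, 2004, Echo, 11, Lyra, 39), (13, 2004, Echo, 27, Delta, 36), (13, 2012, Omega, 11, Lyra, 34), (13, 2012, Omega, 11, Lyra, 39), (13, 2012, Omega, 27, Delta, 36)}.
Projecting to year, mid (3 duplicate(s) eliminated): {(1988, 11), (1988, 27), (2004, 11), (2004, 27), (2012, 11), (2012, 27)}

{(1988, 11), (1988, 27), (2004, 11), (2004, 27), (2012, 11), (2012, 27)}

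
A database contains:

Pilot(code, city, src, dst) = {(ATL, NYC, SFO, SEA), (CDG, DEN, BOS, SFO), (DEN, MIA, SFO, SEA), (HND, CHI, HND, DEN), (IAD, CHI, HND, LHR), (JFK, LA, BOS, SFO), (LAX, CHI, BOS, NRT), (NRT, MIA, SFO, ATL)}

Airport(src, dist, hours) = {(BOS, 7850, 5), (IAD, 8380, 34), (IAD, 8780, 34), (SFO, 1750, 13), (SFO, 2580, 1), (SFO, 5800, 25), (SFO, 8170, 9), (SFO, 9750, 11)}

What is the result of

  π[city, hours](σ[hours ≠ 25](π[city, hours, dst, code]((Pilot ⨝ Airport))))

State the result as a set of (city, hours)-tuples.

{(CHI, 5), (DEN, 5), (LA, 5), (MIA, 1), (MIA, 11), (MIA, 13), (MIA, 9), (NYC, 1), (NYC, 11), (NYC, 13), (NYC, 9)}

Natural join on src: {(ATL, NYC, SFO, SEA, 1750, 13), (ATL, NYC, SFO, SEA, 2580, 1), (ATL, NYC, SFO, SEA, 5800, 25), (ATL, NYC, SFO, SEA, 8170, 9), (ATL, NYC, SFO, SEA, 9750, 11), (CDG, DEN, BOS, SFO, 7850, 5), (DEN, MIA, SFO, SEA, 1750, 13), (DEN, MIA, SFO, SEA, 2580, 1), (DEN, MIA, SFO, SEA, 5800, 25), (DEN, MIA, SFO, SEA, 8170, 9), (DEN, MIA, SFO, SEA, 9750, 11), (JFK, LA, BOS, SFO, 7850, 5), (LAX, CHI, BOS, NRT, 7850, 5), (NRT, MIA, SFO, ATL, 1750, 13), (NRT, MIA, SFO, ATL, 2580, 1), (NRT, MIA, SFO, ATL, 5800, 25), (NRT, MIA, SFO, ATL, 8170, 9), (NRT, MIA, SFO, ATL, 9750, 11)}
Projecting to city, hours, dst, code: {(CHI, 5, NRT, LAX), (DEN, 5, SFO, CDG), (LA, 5, SFO, JFK), (MIA, 1, ATL, NRT), (MIA, 1, SEA, DEN), (MIA, 11, ATL, NRT), (MIA, 11, SEA, DEN), (MIA, 13, ATL, NRT), (MIA, 13, SEA, DEN), (MIA, 25, ATL, NRT), (MIA, 25, SEA, DEN), (MIA, 9, ATL, NRT), (MIA, 9, SEA, DEN), (NYC, 1, SEA, ATL), (NYC, 11, SEA, ATL), (NYC, 13, SEA, ATL), (NYC, 25, SEA, ATL), (NYC, 9, SEA, ATL)}
σ[hours ≠ 25]: keep tuples satisfying hours ≠ 25 → {(CHI, 5, NRT, LAX), (DEN, 5, SFO, CDG), (LA, 5, SFO, JFK), (MIA, 1, ATL, NRT), (MIA, 1, SEA, DEN), (MIA, 11, ATL, NRT), (MIA, 11, SEA, DEN), (MIA, 13, ATL, NRT), (MIA, 13, SEA, DEN), (MIA, 9, ATL, NRT), (MIA, 9, SEA, DEN), (NYC, 1, SEA, ATL), (NYC, 11, SEA, ATL), (NYC, 13, SEA, ATL), (NYC, 9, SEA, ATL)}
Projecting to city, hours (4 duplicate(s) eliminated): {(CHI, 5), (DEN, 5), (LA, 5), (MIA, 1), (MIA, 11), (MIA, 13), (MIA, 9), (NYC, 1), (NYC, 11), (NYC, 13), (NYC, 9)}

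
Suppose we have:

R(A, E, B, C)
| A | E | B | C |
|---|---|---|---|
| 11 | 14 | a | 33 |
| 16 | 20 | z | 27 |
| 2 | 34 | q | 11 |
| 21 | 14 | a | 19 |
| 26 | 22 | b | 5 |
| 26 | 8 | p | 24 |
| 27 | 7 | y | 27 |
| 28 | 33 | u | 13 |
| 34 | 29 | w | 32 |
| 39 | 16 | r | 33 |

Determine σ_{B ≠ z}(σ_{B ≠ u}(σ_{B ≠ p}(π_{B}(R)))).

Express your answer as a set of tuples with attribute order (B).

π[B]: project onto (B) (1 duplicate(s) eliminated) → {a, b, p, q, r, u, w, y, z}
Apply σ_{B ≠ p}; surviving tuples: {a, b, q, r, u, w, y, z}
Apply σ_{B ≠ u}; surviving tuples: {a, b, q, r, w, y, z}
Apply σ_{B ≠ z}; surviving tuples: {a, b, q, r, w, y}

{a, b, q, r, w, y}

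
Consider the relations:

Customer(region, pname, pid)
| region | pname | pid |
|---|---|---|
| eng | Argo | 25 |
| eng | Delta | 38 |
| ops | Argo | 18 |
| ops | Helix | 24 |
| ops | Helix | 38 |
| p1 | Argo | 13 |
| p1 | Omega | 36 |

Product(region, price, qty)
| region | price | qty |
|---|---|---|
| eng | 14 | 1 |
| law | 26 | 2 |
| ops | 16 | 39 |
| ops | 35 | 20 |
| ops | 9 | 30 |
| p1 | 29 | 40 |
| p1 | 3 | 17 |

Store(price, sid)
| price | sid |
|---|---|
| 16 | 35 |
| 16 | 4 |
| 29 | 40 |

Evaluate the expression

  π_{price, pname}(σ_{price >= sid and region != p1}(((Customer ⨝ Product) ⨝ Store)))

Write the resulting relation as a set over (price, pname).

Customer ⋈ Product (natural join on region): {(eng, Argo, 25, 14, 1), (eng, Delta, 38, 14, 1), (ops, Argo, 18, 16, 39), (ops, Argo, 18, 35, 20), (ops, Argo, 18, 9, 30), (ops, Helix, 24, 16, 39), (ops, Helix, 24, 35, 20), (ops, Helix, 24, 9, 30), (ops, Helix, 38, 16, 39), (ops, Helix, 38, 35, 20), (ops, Helix, 38, 9, 30), (p1, Argo, 13, 29, 40), (p1, Argo, 13, 3, 17), (p1, Omega, 36, 29, 40), (p1, Omega, 36, 3, 17)}
(Customer ⨝ Product) ⋈ Store (natural join on price): {(ops, Argo, 18, 16, 39, 35), (ops, Argo, 18, 16, 39, 4), (ops, Helix, 24, 16, 39, 35), (ops, Helix, 24, 16, 39, 4), (ops, Helix, 38, 16, 39, 35), (ops, Helix, 38, 16, 39, 4), (p1, Argo, 13, 29, 40, 40), (p1, Omega, 36, 29, 40, 40)}
Apply σ_{price >= sid and region != p1}; surviving tuples: {(ops, Argo, 18, 16, 39, 4), (ops, Helix, 24, 16, 39, 4), (ops, Helix, 38, 16, 39, 4)}
π_{price, pname} gives {(16, Argo), (16, Helix)} (1 duplicate(s) eliminated).

{(16, Argo), (16, Helix)}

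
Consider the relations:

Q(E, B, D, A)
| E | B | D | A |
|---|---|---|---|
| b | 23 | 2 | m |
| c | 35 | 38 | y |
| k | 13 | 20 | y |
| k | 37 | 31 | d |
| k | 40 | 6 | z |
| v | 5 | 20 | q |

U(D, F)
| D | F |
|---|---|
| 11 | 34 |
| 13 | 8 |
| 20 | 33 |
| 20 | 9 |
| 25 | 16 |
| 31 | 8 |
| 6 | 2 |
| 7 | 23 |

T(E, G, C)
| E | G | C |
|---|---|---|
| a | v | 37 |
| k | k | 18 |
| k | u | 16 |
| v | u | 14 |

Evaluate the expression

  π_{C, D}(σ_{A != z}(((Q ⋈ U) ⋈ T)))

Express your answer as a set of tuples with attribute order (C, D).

Q ⋈ U (natural join on D): {(k, 13, 20, y, 33), (k, 13, 20, y, 9), (k, 37, 31, d, 8), (k, 40, 6, z, 2), (v, 5, 20, q, 33), (v, 5, 20, q, 9)}
(Q ⋈ U) ⋈ T (natural join on E): {(k, 13, 20, y, 33, k, 18), (k, 13, 20, y, 33, u, 16), (k, 13, 20, y, 9, k, 18), (k, 13, 20, y, 9, u, 16), (k, 37, 31, d, 8, k, 18), (k, 37, 31, d, 8, u, 16), (k, 40, 6, z, 2, k, 18), (k, 40, 6, z, 2, u, 16), (v, 5, 20, q, 33, u, 14), (v, 5, 20, q, 9, u, 14)}
Apply σ_{A != z}; surviving tuples: {(k, 13, 20, y, 33, k, 18), (k, 13, 20, y, 33, u, 16), (k, 13, 20, y, 9, k, 18), (k, 13, 20, y, 9, u, 16), (k, 37, 31, d, 8, k, 18), (k, 37, 31, d, 8, u, 16), (v, 5, 20, q, 33, u, 14), (v, 5, 20, q, 9, u, 14)}
Keep only column(s) C, D (3 duplicate(s) eliminated): {(14, 20), (16, 20), (16, 31), (18, 20), (18, 31)}

{(14, 20), (16, 20), (16, 31), (18, 20), (18, 31)}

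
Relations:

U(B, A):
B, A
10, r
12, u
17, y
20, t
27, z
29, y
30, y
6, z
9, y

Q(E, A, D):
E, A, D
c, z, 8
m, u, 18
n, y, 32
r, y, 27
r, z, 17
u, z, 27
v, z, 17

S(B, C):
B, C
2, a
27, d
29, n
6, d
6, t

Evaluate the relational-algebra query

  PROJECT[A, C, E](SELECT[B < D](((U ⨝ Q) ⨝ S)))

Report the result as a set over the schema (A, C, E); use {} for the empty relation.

Natural join on A: {(12, u, m, 18), (17, y, n, 32), (17, y, r, 27), (27, z, c, 8), (27, z, r, 17), (27, z, u, 27), (27, z, v, 17), (29, y, n, 32), (29, y, r, 27), (30, y, n, 32), (30, y, r, 27), (6, z, c, 8), (6, z, r, 17), (6, z, u, 27), (6, z, v, 17), (9, y, n, 32), (9, y, r, 27)}
Natural join on B: {(27, z, c, 8, d), (27, z, r, 17, d), (27, z, u, 27, d), (27, z, v, 17, d), (29, y, n, 32, n), (29, y, r, 27, n), (6, z, c, 8, d), (6, z, c, 8, t), (6, z, r, 17, d), (6, z, r, 17, t), (6, z, u, 27, d), (6, z, u, 27, t), (6, z, v, 17, d), (6, z, v, 17, t)}
Selection B < D: {(29, y, n, 32, n), (6, z, c, 8, d), (6, z, c, 8, t), (6, z, r, 17, d), (6, z, r, 17, t), (6, z, u, 27, d), (6, z, u, 27, t), (6, z, v, 17, d), (6, z, v, 17, t)}
π_{A, C, E} gives {(y, n, n), (z, d, c), (z, d, r), (z, d, u), (z, d, v), (z, t, c), (z, t, r), (z, t, u), (z, t, v)}.

{(y, n, n), (z, d, c), (z, d, r), (z, d, u), (z, d, v), (z, t, c), (z, t, r), (z, t, u), (z, t, v)}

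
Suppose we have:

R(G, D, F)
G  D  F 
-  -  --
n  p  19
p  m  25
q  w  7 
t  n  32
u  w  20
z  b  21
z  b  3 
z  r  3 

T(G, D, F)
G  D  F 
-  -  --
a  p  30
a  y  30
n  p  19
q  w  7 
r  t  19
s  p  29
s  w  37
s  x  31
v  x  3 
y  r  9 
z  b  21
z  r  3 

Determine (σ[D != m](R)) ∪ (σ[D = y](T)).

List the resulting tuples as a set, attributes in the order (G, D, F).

Selection D != m: {(n, p, 19), (q, w, 7), (t, n, 32), (u, w, 20), (z, b, 21), (z, b, 3), (z, r, 3)}
Selection D = y: {(a, y, 30)}
Set union of the two operands is {(a, y, 30), (n, p, 19), (q, w, 7), (t, n, 32), (u, w, 20), (z, b, 21), (z, b, 3), (z, r, 3)}.

{(a, y, 30), (n, p, 19), (q, w, 7), (t, n, 32), (u, w, 20), (z, b, 21), (z, b, 3), (z, r, 3)}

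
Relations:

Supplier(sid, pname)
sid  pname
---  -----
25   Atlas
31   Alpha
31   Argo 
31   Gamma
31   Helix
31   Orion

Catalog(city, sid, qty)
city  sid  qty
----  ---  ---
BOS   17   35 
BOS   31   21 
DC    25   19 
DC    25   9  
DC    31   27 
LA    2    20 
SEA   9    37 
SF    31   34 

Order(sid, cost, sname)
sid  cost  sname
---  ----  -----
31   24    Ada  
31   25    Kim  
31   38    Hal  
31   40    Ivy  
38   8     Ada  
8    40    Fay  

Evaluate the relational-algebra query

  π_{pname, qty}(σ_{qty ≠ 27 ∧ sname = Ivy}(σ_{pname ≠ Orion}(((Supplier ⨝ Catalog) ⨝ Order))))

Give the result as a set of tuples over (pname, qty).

Joining Supplier and Catalog on sid yields {(25, Atlas, DC, 19), (25, Atlas, DC, 9), (31, Alpha, BOS, 21), (31, Alpha, DC, 27), (31, Alpha, SF, 34), (31, Argo, BOS, 21), (31, Argo, DC, 27), (31, Argo, SF, 34), (31, Gamma, BOS, 21), (31, Gamma, DC, 27), (31, Gamma, SF, 34), (31, Helix, BOS, 21), (31, Helix, DC, 27), (31, Helix, SF, 34), (31, Orion, BOS, 21), (31, Orion, DC, 27), (31, Orion, SF, 34)}.
Joining (Supplier ⨝ Catalog) and Order on sid yields {(31, Alpha, BOS, 21, 24, Ada), (31, Alpha, BOS, 21, 25, Kim), (31, Alpha, BOS, 21, 38, Hal), (31, Alpha, BOS, 21, 40, Ivy), (31, Alpha, DC, 27, 24, Ada), (31, Alpha, DC, 27, 25, Kim), (31, Alpha, DC, 27, 38, Hal), (31, Alpha, DC, 27, 40, Ivy), (31, Alpha, SF, 34, 24, Ada), (31, Alpha, SF, 34, 25, Kim), (31, Alpha, SF, 34, 38, Hal), (31, Alpha, SF, 34, 40, Ivy), (31, Argo, BOS, 21, 24, Ada), (31, Argo, BOS, 21, 25, Kim), (31, Argo, BOS, 21, 38, Hal), (31, Argo, BOS, 21, 40, Ivy), (31, Argo, DC, 27, 24, Ada), (31, Argo, DC, 27, 25, Kim), (31, Argo, DC, 27, 38, Hal), (31, Argo, DC, 27, 40, Ivy), (31, Argo, SF, 34, 24, Ada), (31, Argo, SF, 34, 25, Kim), (31, Argo, SF, 34, 38, Hal), (31, Argo, SF, 34, 40, Ivy), (31, Gamma, BOS, 21, 24, Ada), (31, Gamma, BOS, 21, 25, Kim), (31, Gamma, BOS, 21, 38, Hal), (31, Gamma, BOS, 21, 40, Ivy), (31, Gamma, DC, 27, 24, Ada), (31, Gamma, DC, 27, 25, Kim), (31, Gamma, DC, 27, 38, Hal), (31, Gamma, DC, 27, 40, Ivy), (31, Gamma, SF, 34, 24, Ada), (31, Gamma, SF, 34, 25, Kim), (31, Gamma, SF, 34, 38, Hal), (31, Gamma, SF, 34, 40, Ivy), (31, Helix, BOS, 21, 24, Ada), (31, Helix, BOS, 21, 25, Kim), (31, Helix, BOS, 21, 38, Hal), (31, Helix, BOS, 21, 40, Ivy), (31, Helix, DC, 27, 24, Ada), (31, Helix, DC, 27, 25, Kim), (31, Helix, DC, 27, 38, Hal), (31, Helix, DC, 27, 40, Ivy), (31, Helix, SF, 34, 24, Ada), (31, Helix, SF, 34, 25, Kim), (31, Helix, SF, 34, 38, Hal), (31, Helix, SF, 34, 40, Ivy), (31, Orion, BOS, 21, 24, Ada), (31, Orion, BOS, 21, 25, Kim), (31, Orion, BOS, 21, 38, Hal), (31, Orion, BOS, 21, 40, Ivy), (31, Orion, DC, 27, 24, Ada), (31, Orion, DC, 27, 25, Kim), (31, Orion, DC, 27, 38, Hal), (31, Orion, DC, 27, 40, Ivy), (31, Orion, SF, 34, 24, Ada), (31, Orion, SF, 34, 25, Kim), (31, Orion, SF, 34, 38, Hal), (31, Orion, SF, 34, 40, Ivy)}.
Apply σ_{pname ≠ Orion}; surviving tuples: {(31, Alpha, BOS, 21, 24, Ada), (31, Alpha, BOS, 21, 25, Kim), (31, Alpha, BOS, 21, 38, Hal), (31, Alpha, BOS, 21, 40, Ivy), (31, Alpha, DC, 27, 24, Ada), (31, Alpha, DC, 27, 25, Kim), (31, Alpha, DC, 27, 38, Hal), (31, Alpha, DC, 27, 40, Ivy), (31, Alpha, SF, 34, 24, Ada), (31, Alpha, SF, 34, 25, Kim), (31, Alpha, SF, 34, 38, Hal), (31, Alpha, SF, 34, 40, Ivy), (31, Argo, BOS, 21, 24, Ada), (31, Argo, BOS, 21, 25, Kim), (31, Argo, BOS, 21, 38, Hal), (31, Argo, BOS, 21, 40, Ivy), (31, Argo, DC, 27, 24, Ada), (31, Argo, DC, 27, 25, Kim), (31, Argo, DC, 27, 38, Hal), (31, Argo, DC, 27, 40, Ivy), (31, Argo, SF, 34, 24, Ada), (31, Argo, SF, 34, 25, Kim), (31, Argo, SF, 34, 38, Hal), (31, Argo, SF, 34, 40, Ivy), (31, Gamma, BOS, 21, 24, Ada), (31, Gamma, BOS, 21, 25, Kim), (31, Gamma, BOS, 21, 38, Hal), (31, Gamma, BOS, 21, 40, Ivy), (31, Gamma, DC, 27, 24, Ada), (31, Gamma, DC, 27, 25, Kim), (31, Gamma, DC, 27, 38, Hal), (31, Gamma, DC, 27, 40, Ivy), (31, Gamma, SF, 34, 24, Ada), (31, Gamma, SF, 34, 25, Kim), (31, Gamma, SF, 34, 38, Hal), (31, Gamma, SF, 34, 40, Ivy), (31, Helix, BOS, 21, 24, Ada), (31, Helix, BOS, 21, 25, Kim), (31, Helix, BOS, 21, 38, Hal), (31, Helix, BOS, 21, 40, Ivy), (31, Helix, DC, 27, 24, Ada), (31, Helix, DC, 27, 25, Kim), (31, Helix, DC, 27, 38, Hal), (31, Helix, DC, 27, 40, Ivy), (31, Helix, SF, 34, 24, Ada), (31, Helix, SF, 34, 25, Kim), (31, Helix, SF, 34, 38, Hal), (31, Helix, SF, 34, 40, Ivy)}
Apply σ_{qty ≠ 27 ∧ sname = Ivy}; surviving tuples: {(31, Alpha, BOS, 21, 40, Ivy), (31, Alpha, SF, 34, 40, Ivy), (31, Argo, BOS, 21, 40, Ivy), (31, Argo, SF, 34, 40, Ivy), (31, Gamma, BOS, 21, 40, Ivy), (31, Gamma, SF, 34, 40, Ivy), (31, Helix, BOS, 21, 40, Ivy), (31, Helix, SF, 34, 40, Ivy)}
Projecting to pname, qty: {(Alpha, 21), (Alpha, 34), (Argo, 21), (Argo, 34), (Gamma, 21), (Gamma, 34), (Helix, 21), (Helix, 34)}

{(Alpha, 21), (Alpha, 34), (Argo, 21), (Argo, 34), (Gamma, 21), (Gamma, 34), (Helix, 21), (Helix, 34)}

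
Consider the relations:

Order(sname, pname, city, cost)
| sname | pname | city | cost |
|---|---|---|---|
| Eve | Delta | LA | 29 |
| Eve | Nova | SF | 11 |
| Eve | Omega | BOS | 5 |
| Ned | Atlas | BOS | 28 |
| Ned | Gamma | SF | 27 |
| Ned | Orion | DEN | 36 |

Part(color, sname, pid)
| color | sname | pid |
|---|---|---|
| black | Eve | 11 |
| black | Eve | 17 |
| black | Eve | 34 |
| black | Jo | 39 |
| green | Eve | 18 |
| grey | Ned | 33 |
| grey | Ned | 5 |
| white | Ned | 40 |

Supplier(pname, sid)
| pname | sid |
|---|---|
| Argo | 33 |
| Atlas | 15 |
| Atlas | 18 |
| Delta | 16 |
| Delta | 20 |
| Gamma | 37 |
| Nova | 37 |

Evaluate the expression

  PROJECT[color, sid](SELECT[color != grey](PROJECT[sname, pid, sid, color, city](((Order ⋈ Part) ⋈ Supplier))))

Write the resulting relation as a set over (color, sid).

Joining Order and Part on sname yields {(Eve, Delta, LA, 29, black, 11), (Eve, Delta, LA, 29, black, 17), (Eve, Delta, LA, 29, black, 34), (Eve, Delta, LA, 29, green, 18), (Eve, Nova, SF, 11, black, 11), (Eve, Nova, SF, 11, black, 17), (Eve, Nova, SF, 11, black, 34), (Eve, Nova, SF, 11, green, 18), (Eve, Omega, BOS, 5, black, 11), (Eve, Omega, BOS, 5, black, 17), (Eve, Omega, BOS, 5, black, 34), (Eve, Omega, BOS, 5, green, 18), (Ned, Atlas, BOS, 28, grey, 33), (Ned, Atlas, BOS, 28, grey, 5), (Ned, Atlas, BOS, 28, white, 40), (Ned, Gamma, SF, 27, grey, 33), (Ned, Gamma, SF, 27, grey, 5), (Ned, Gamma, SF, 27, white, 40), (Ned, Orion, DEN, 36, grey, 33), (Ned, Orion, DEN, 36, grey, 5), (Ned, Orion, DEN, 36, white, 40)}.
Joining (Order ⋈ Part) and Supplier on pname yields {(Eve, Delta, LA, 29, black, 11, 16), (Eve, Delta, LA, 29, black, 11, 20), (Eve, Delta, LA, 29, black, 17, 16), (Eve, Delta, LA, 29, black, 17, 20), (Eve, Delta, LA, 29, black, 34, 16), (Eve, Delta, LA, 29, black, 34, 20), (Eve, Delta, LA, 29, green, 18, 16), (Eve, Delta, LA, 29, green, 18, 20), (Eve, Nova, SF, 11, black, 11, 37), (Eve, Nova, SF, 11, black, 17, 37), (Eve, Nova, SF, 11, black, 34, 37), (Eve, Nova, SF, 11, green, 18, 37), (Ned, Atlas, BOS, 28, grey, 33, 15), (Ned, Atlas, BOS, 28, grey, 33, 18), (Ned, Atlas, BOS, 28, grey, 5, 15), (Ned, Atlas, BOS, 28, grey, 5, 18), (Ned, Atlas, BOS, 28, white, 40, 15), (Ned, Atlas, BOS, 28, white, 40, 18), (Ned, Gamma, SF, 27, grey, 33, 37), (Ned, Gamma, SF, 27, grey, 5, 37), (Ned, Gamma, SF, 27, white, 40, 37)}.
Projecting to sname, pid, sid, color, city: {(Eve, 11, 16, black, LA), (Eve, 11, 20, black, LA), (Eve, 11, 37, black, SF), (Eve, 17, 16, black, LA), (Eve, 17, 20, black, LA), (Eve, 17, 37, black, SF), (Eve, 18, 16, green, LA), (Eve, 18, 20, green, LA), (Eve, 18, 37, green, SF), (Eve, 34, 16, black, LA), (Eve, 34, 20, black, LA), (Eve, 34, 37, black, SF), (Ned, 33, 15, grey, BOS), (Ned, 33, 18, grey, BOS), (Ned, 33, 37, grey, SF), (Ned, 40, 15, white, BOS), (Ned, 40, 18, white, BOS), (Ned, 40, 37, white, SF), (Ned, 5, 15, grey, BOS), (Ned, 5, 18, grey, BOS), (Ned, 5, 37, grey, SF)}
σ[color != grey]: keep tuples satisfying color != grey → {(Eve, 11, 16, black, LA), (Eve, 11, 20, black, LA), (Eve, 11, 37, black, SF), (Eve, 17, 16, black, LA), (Eve, 17, 20, black, LA), (Eve, 17, 37, black, SF), (Eve, 18, 16, green, LA), (Eve, 18, 20, green, LA), (Eve, 18, 37, green, SF), (Eve, 34, 16, black, LA), (Eve, 34, 20, black, LA), (Eve, 34, 37, black, SF), (Ned, 40, 15, white, BOS), (Ned, 40, 18, white, BOS), (Ned, 40, 37, white, SF)}
Projecting to color, sid (6 duplicate(s) eliminated): {(black, 16), (black, 20), (black, 37), (green, 16), (green, 20), (green, 37), (white, 15), (white, 18), (white, 37)}

{(black, 16), (black, 20), (black, 37), (green, 16), (green, 20), (green, 37), (white, 15), (white, 18), (white, 37)}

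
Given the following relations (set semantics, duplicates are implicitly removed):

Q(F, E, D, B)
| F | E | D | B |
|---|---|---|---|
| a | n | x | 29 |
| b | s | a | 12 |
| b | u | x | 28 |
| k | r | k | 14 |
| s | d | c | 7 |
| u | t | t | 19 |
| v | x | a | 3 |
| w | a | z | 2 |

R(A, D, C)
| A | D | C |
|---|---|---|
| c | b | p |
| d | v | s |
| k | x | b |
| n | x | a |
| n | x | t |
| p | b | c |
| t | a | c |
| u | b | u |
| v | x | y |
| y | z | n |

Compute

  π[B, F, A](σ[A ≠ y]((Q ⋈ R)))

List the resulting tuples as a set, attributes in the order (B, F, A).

Joining Q and R on D yields {(a, n, x, 29, k, b), (a, n, x, 29, n, a), (a, n, x, 29, n, t), (a, n, x, 29, v, y), (b, s, a, 12, t, c), (b, u, x, 28, k, b), (b, u, x, 28, n, a), (b, u, x, 28, n, t), (b, u, x, 28, v, y), (v, x, a, 3, t, c), (w, a, z, 2, y, n)}.
Apply σ_{A ≠ y}; surviving tuples: {(a, n, x, 29, k, b), (a, n, x, 29, n, a), (a, n, x, 29, n, t), (a, n, x, 29, v, y), (b, s, a, 12, t, c), (b, u, x, 28, k, b), (b, u, x, 28, n, a), (b, u, x, 28, n, t), (b, u, x, 28, v, y), (v, x, a, 3, t, c)}
Keep only column(s) B, F, A (2 duplicate(s) eliminated): {(12, b, t), (28, b, k), (28, b, n), (28, b, v), (29, a, k), (29, a, n), (29, a, v), (3, v, t)}

{(12, b, t), (28, b, k), (28, b, n), (28, b, v), (29, a, k), (29, a, n), (29, a, v), (3, v, t)}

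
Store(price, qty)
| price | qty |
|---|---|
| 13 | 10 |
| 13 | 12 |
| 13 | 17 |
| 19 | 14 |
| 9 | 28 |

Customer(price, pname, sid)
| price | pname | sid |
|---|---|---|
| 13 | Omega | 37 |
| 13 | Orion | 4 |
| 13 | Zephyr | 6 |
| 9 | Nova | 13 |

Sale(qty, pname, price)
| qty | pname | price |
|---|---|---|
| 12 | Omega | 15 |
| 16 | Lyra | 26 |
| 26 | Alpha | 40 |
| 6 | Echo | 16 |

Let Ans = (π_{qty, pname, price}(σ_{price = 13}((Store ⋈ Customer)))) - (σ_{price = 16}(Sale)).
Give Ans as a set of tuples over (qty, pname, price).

Store ⋈ Customer (natural join on price): {(13, 10, Omega, 37), (13, 10, Orion, 4), (13, 10, Zephyr, 6), (13, 12, Omega, 37), (13, 12, Orion, 4), (13, 12, Zephyr, 6), (13, 17, Omega, 37), (13, 17, Orion, 4), (13, 17, Zephyr, 6), (9, 28, Nova, 13)}
Selection price = 13: {(13, 10, Omega, 37), (13, 10, Orion, 4), (13, 10, Zephyr, 6), (13, 12, Omega, 37), (13, 12, Orion, 4), (13, 12, Zephyr, 6), (13, 17, Omega, 37), (13, 17, Orion, 4), (13, 17, Zephyr, 6)}
π[qty, pname, price]: project onto (qty, pname, price) → {(10, Omega, 13), (10, Orion, 13), (10, Zephyr, 13), (12, Omega, 13), (12, Orion, 13), (12, Zephyr, 13), (17, Omega, 13), (17, Orion, 13), (17, Zephyr, 13)}
Selection price = 16: {(6, Echo, 16)}
Set difference of the two operands is {(10, Omega, 13), (10, Orion, 13), (10, Zephyr, 13), (12, Omega, 13), (12, Orion, 13), (12, Zephyr, 13), (17, Omega, 13), (17, Orion, 13), (17, Zephyr, 13)}.

{(10, Omega, 13), (10, Orion, 13), (10, Zephyr, 13), (12, Omega, 13), (12, Orion, 13), (12, Zephyr, 13), (17, Omega, 13), (17, Orion, 13), (17, Zephyr, 13)}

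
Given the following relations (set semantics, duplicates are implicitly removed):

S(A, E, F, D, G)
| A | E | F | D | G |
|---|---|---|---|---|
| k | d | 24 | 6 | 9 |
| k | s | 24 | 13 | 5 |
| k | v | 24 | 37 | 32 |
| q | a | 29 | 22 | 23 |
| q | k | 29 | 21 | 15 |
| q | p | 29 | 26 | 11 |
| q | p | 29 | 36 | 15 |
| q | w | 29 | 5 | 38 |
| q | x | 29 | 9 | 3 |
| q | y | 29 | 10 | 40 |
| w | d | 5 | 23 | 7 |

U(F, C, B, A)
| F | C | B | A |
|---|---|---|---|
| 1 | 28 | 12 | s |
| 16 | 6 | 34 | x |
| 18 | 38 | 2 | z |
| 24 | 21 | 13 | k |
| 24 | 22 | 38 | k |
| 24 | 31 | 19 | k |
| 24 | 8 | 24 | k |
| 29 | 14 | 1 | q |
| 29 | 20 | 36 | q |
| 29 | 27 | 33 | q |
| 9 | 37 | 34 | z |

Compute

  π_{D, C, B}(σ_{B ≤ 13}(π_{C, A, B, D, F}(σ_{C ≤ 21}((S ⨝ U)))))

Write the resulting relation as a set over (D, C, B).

Joining S and U on A, F yields {(k, d, 24, 6, 9, 21, 13), (k, d, 24, 6, 9, 22, 38), (k, d, 24, 6, 9, 31, 19), (k, d, 24, 6, 9, 8, 24), (k, s, 24, 13, 5, 21, 13), (k, s, 24, 13, 5, 22, 38), (k, s, 24, 13, 5, 31, 19), (k, s, 24, 13, 5, 8, 24), (k, v, 24, 37, 32, 21, 13), (k, v, 24, 37, 32, 22, 38), (k, v, 24, 37, 32, 31, 19), (k, v, 24, 37, 32, 8, 24), (q, a, 29, 22, 23, 14, 1), (q, a, 29, 22, 23, 20, 36), (q, a, 29, 22, 23, 27, 33), (q, k, 29, 21, 15, 14, 1), (q, k, 29, 21, 15, 20, 36), (q, k, 29, 21, 15, 27, 33), (q, p, 29, 26, 11, 14, 1), (q, p, 29, 26, 11, 20, 36), (q, p, 29, 26, 11, 27, 33), (q, p, 29, 36, 15, 14, 1), (q, p, 29, 36, 15, 20, 36), (q, p, 29, 36, 15, 27, 33), (q, w, 29, 5, 38, 14, 1), (q, w, 29, 5, 38, 20, 36), (q, w, 29, 5, 38, 27, 33), (q, x, 29, 9, 3, 14, 1), (q, x, 29, 9, 3, 20, 36), (q, x, 29, 9, 3, 27, 33), (q, y, 29, 10, 40, 14, 1), (q, y, 29, 10, 40, 20, 36), (q, y, 29, 10, 40, 27, 33)}.
Apply σ_{C ≤ 21}; surviving tuples: {(k, d, 24, 6, 9, 21, 13), (k, d, 24, 6, 9, 8, 24), (k, s, 24, 13, 5, 21, 13), (k, s, 24, 13, 5, 8, 24), (k, v, 24, 37, 32, 21, 13), (k, v, 24, 37, 32, 8, 24), (q, a, 29, 22, 23, 14, 1), (q, a, 29, 22, 23, 20, 36), (q, k, 29, 21, 15, 14, 1), (q, k, 29, 21, 15, 20, 36), (q, p, 29, 26, 11, 14, 1), (q, p, 29, 26, 11, 20, 36), (q, p, 29, 36, 15, 14, 1), (q, p, 29, 36, 15, 20, 36), (q, w, 29, 5, 38, 14, 1), (q, w, 29, 5, 38, 20, 36), (q, x, 29, 9, 3, 14, 1), (q, x, 29, 9, 3, 20, 36), (q, y, 29, 10, 40, 14, 1), (q, y, 29, 10, 40, 20, 36)}
Keep only column(s) C, A, B, D, F: {(14, q, 1, 10, 29), (14, q, 1, 21, 29), (14, q, 1, 22, 29), (14, q, 1, 26, 29), (14, q, 1, 36, 29), (14, q, 1, 5, 29), (14, q, 1, 9, 29), (20, q, 36, 10, 29), (20, q, 36, 21, 29), (20, q, 36, 22, 29), (20, q, 36, 26, 29), (20, q, 36, 36, 29), (20, q, 36, 5, 29), (20, q, 36, 9, 29), (21, k, 13, 13, 24), (21, k, 13, 37, 24), (21, k, 13, 6, 24), (8, k, 24, 13, 24), (8, k, 24, 37, 24), (8, k, 24, 6, 24)}
Apply σ_{B ≤ 13}; surviving tuples: {(14, q, 1, 10, 29), (14, q, 1, 21, 29), (14, q, 1, 22, 29), (14, q, 1, 26, 29), (14, q, 1, 36, 29), (14, q, 1, 5, 29), (14, q, 1, 9, 29), (21, k, 13, 13, 24), (21, k, 13, 37, 24), (21, k, 13, 6, 24)}
Keep only column(s) D, C, B: {(10, 14, 1), (13, 21, 13), (21, 14, 1), (22, 14, 1), (26, 14, 1), (36, 14, 1), (37, 21, 13), (5, 14, 1), (6, 21, 13), (9, 14, 1)}

{(10, 14, 1), (13, 21, 13), (21, 14, 1), (22, 14, 1), (26, 14, 1), (36, 14, 1), (37, 21, 13), (5, 14, 1), (6, 21, 13), (9, 14, 1)}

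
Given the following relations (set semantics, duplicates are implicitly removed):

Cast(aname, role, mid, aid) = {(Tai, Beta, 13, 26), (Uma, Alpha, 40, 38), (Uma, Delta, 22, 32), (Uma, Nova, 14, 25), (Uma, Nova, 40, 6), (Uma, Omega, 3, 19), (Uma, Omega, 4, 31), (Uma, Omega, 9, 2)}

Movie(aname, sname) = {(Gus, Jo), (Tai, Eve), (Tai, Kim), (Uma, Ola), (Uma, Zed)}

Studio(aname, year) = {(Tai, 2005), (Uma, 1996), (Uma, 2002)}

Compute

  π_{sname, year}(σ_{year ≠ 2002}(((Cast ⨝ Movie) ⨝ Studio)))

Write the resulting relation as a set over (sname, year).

{(Eve, 2005), (Kim, 2005), (Ola, 1996), (Zed, 1996)}

Cast ⋈ Movie (natural join on aname): {(Tai, Beta, 13, 26, Eve), (Tai, Beta, 13, 26, Kim), (Uma, Alpha, 40, 38, Ola), (Uma, Alpha, 40, 38, Zed), (Uma, Delta, 22, 32, Ola), (Uma, Delta, 22, 32, Zed), (Uma, Nova, 14, 25, Ola), (Uma, Nova, 14, 25, Zed), (Uma, Nova, 40, 6, Ola), (Uma, Nova, 40, 6, Zed), (Uma, Omega, 3, 19, Ola), (Uma, Omega, 3, 19, Zed), (Uma, Omega, 4, 31, Ola), (Uma, Omega, 4, 31, Zed), (Uma, Omega, 9, 2, Ola), (Uma, Omega, 9, 2, Zed)}
(Cast ⨝ Movie) ⋈ Studio (natural join on aname): {(Tai, Beta, 13, 26, Eve, 2005), (Tai, Beta, 13, 26, Kim, 2005), (Uma, Alpha, 40, 38, Ola, 1996), (Uma, Alpha, 40, 38, Ola, 2002), (Uma, Alpha, 40, 38, Zed, 1996), (Uma, Alpha, 40, 38, Zed, 2002), (Uma, Delta, 22, 32, Ola, 1996), (Uma, Delta, 22, 32, Ola, 2002), (Uma, Delta, 22, 32, Zed, 1996), (Uma, Delta, 22, 32, Zed, 2002), (Uma, Nova, 14, 25, Ola, 1996), (Uma, Nova, 14, 25, Ola, 2002), (Uma, Nova, 14, 25, Zed, 1996), (Uma, Nova, 14, 25, Zed, 2002), (Uma, Nova, 40, 6, Ola, 1996), (Uma, Nova, 40, 6, Ola, 2002), (Uma, Nova, 40, 6, Zed, 1996), (Uma, Nova, 40, 6, Zed, 2002), (Uma, Omega, 3, 19, Ola, 1996), (Uma, Omega, 3, 19, Ola, 2002), (Uma, Omega, 3, 19, Zed, 1996), (Uma, Omega, 3, 19, Zed, 2002), (Uma, Omega, 4, 31, Ola, 1996), (Uma, Omega, 4, 31, Ola, 2002), (Uma, Omega, 4, 31, Zed, 1996), (Uma, Omega, 4, 31, Zed, 2002), (Uma, Omega, 9, 2, Ola, 1996), (Uma, Omega, 9, 2, Ola, 2002), (Uma, Omega, 9, 2, Zed, 1996), (Uma, Omega, 9, 2, Zed, 2002)}
Selection year ≠ 2002: {(Tai, Beta, 13, 26, Eve, 2005), (Tai, Beta, 13, 26, Kim, 2005), (Uma, Alpha, 40, 38, Ola, 1996), (Uma, Alpha, 40, 38, Zed, 1996), (Uma, Delta, 22, 32, Ola, 1996), (Uma, Delta, 22, 32, Zed, 1996), (Uma, Nova, 14, 25, Ola, 1996), (Uma, Nova, 14, 25, Zed, 1996), (Uma, Nova, 40, 6, Ola, 1996), (Uma, Nova, 40, 6, Zed, 1996), (Uma, Omega, 3, 19, Ola, 1996), (Uma, Omega, 3, 19, Zed, 1996), (Uma, Omega, 4, 31, Ola, 1996), (Uma, Omega, 4, 31, Zed, 1996), (Uma, Omega, 9, 2, Ola, 1996), (Uma, Omega, 9, 2, Zed, 1996)}
Keep only column(s) sname, year (12 duplicate(s) eliminated): {(Eve, 2005), (Kim, 2005), (Ola, 1996), (Zed, 1996)}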